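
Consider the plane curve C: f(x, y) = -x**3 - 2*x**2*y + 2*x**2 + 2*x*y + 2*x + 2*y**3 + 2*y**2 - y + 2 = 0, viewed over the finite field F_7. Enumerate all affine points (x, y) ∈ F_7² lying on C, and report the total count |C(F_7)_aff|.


Affine F_7-points: {(1, 4), (2, 3), (5, 0)}; count = 3.

For each of the 49 pairs (x, y) ∈ F_7², evaluate f(x, y) mod 7. Record the zeros.
  x = 0: [0↦2, 1↦5, 2↦3, 3↦1, 4↦4, 5↦3, 6↦3]  zeros at y ∈ ∅
  x = 1: [0↦5, 1↦1, 2↦6, 3↦4, 4↦0, 5↦6, 6↦6]  zeros at y ∈ {4}
  x = 2: [0↦6, 1↦5, 2↦6, 3↦0, 4↦6, 5↦1, 6↦4]  zeros at y ∈ {3}
  x = 3: [0↦6, 1↦4, 2↦4, 3↦4, 4↦2, 5↦3, 6↦5]  zeros at y ∈ ∅
  x = 4: [0↦6, 1↦6, 2↦1, 3↦3, 4↦3, 5↦6, 6↦3]  zeros at y ∈ ∅
  x = 5: [0↦0, 1↦5, 2↦5, 3↦5, 4↦3, 5↦4, 6↦6]  zeros at y ∈ {0}
  x = 6: [0↦3, 1↦2, 2↦3, 3↦4, 4↦3, 5↦5, 6↦1]  zeros at y ∈ ∅
Collecting zeros: affine points = {(1, 4), (2, 3), (5, 0)}.
Total count |C(F_7)_aff| = 3.


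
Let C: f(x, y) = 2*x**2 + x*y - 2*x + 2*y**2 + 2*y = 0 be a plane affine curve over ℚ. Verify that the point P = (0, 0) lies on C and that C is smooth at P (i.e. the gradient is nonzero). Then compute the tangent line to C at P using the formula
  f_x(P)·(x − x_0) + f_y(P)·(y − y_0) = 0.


Tangent line at P: -2*x + 2*y = 0.

Step 1: f(0, 0) = 0, so P lies on C.
Step 2: partial derivatives
  f_x(x, y) = 4*x + y - 2, f_y(x, y) = x + 4*y + 2.
  f_x(P) = -2, f_y(P) = 2 (gradient nonzero, so P is smooth).
Step 3: tangent line at P: -2·(x − 0) + 2·(y − 0) = 0.
Expanding: -2*x + 2*y = 0.


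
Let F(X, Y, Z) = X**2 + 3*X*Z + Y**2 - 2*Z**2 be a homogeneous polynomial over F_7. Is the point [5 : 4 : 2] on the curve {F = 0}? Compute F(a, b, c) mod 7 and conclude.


F(5,4,2) ≡ 0 (mod 7); P is on the curve.

Evaluate F(5, 4, 2) term-by-term (mod 7).
  X**2 ↦ 1·25·1·1 = 25
  3*X*Z ↦ 3·5·1·2 = 30
  Y**2 ↦ 1·1·16·1 = 16
  -2*Z**2 ↦ -2·1·1·4 = -8
Sum: F(5, 4, 2) = (25) + (30) + (16) + (-8) = 63.
Reducing mod 7: 63 ≡ 0 (mod 7).
Since F(a, b, c) ≡ 0 (mod 7), P lies on the curve.


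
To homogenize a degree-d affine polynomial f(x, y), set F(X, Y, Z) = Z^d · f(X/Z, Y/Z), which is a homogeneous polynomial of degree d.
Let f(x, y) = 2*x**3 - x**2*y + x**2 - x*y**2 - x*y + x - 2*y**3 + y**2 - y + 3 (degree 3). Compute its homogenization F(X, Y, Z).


F(X, Y, Z) = 2*X**3 - X**2*Y + X**2*Z - X*Y**2 - X*Y*Z + X*Z**2 - 2*Y**3 + Y**2*Z - Y*Z**2 + 3*Z**3

deg(f) = 3.
Substitute x = X/Z, y = Y/Z into f, then multiply by Z^3.
  monomial 2·x^3·y^0 ↦ 2·X^3·Y^0·Z^0.
  monomial -1·x^2·y^1 ↦ -1·X^2·Y^1·Z^0.
  monomial 1·x^2·y^0 ↦ 1·X^2·Y^0·Z^1.
  monomial -1·x^1·y^2 ↦ -1·X^1·Y^2·Z^0.
  monomial -1·x^1·y^1 ↦ -1·X^1·Y^1·Z^1.
  monomial 1·x^1·y^0 ↦ 1·X^1·Y^0·Z^2.
  monomial -2·x^0·y^3 ↦ -2·X^0·Y^3·Z^0.
  monomial 1·x^0·y^2 ↦ 1·X^0·Y^2·Z^1.
  monomial -1·x^0·y^1 ↦ -1·X^0·Y^1·Z^2.
  monomial 3·x^0·y^0 ↦ 3·X^0·Y^0·Z^3.
Collecting: F(X, Y, Z) = 2*X**3 - X**2*Y + X**2*Z - X*Y**2 - X*Y*Z + X*Z**2 - 2*Y**3 + Y**2*Z - Y*Z**2 + 3*Z**3.


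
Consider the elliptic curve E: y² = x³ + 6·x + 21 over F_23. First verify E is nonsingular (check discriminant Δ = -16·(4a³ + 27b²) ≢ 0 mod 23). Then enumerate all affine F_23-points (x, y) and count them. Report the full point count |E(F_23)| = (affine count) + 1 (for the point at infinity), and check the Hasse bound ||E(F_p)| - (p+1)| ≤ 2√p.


Affine points = {(2, 8), (2, 15), (8, 11), (8, 12), (10, 0), (12, 2), (12, 21), (15, 6), (15, 17), (16, 2), (16, 21), (18, 2), (18, 21), (19, 5), (19, 18), (21, 1), (21, 22)}; affine count = 17; |E(F_23)| = 18.

Discriminant check: Δ ∝ 4a³ + 27b² = 4·6³ + 27·21² = 4·216 + 27·441 ≡ 6 (mod 23). Nonzero ⇒ E is nonsingular.
For each x ∈ F_23, compute rhs = x³ + 6·x + 21 mod 23, then count y ∈ F_23 with y² ≡ rhs.
  x = 0: rhs = 21, matching y values: none (0 points).
  x = 1: rhs = 5, matching y values: none (0 points).
  x = 2: rhs = 18, matching y values: 8, 15 (2 points).
  x = 3: rhs = 20, matching y values: none (0 points).
  x = 4: rhs = 17, matching y values: none (0 points).
  x = 5: rhs = 15, matching y values: none (0 points).
  x = 6: rhs = 20, matching y values: none (0 points).
  x = 7: rhs = 15, matching y values: none (0 points).
  x = 8: rhs = 6, matching y values: 11, 12 (2 points).
  x = 9: rhs = 22, matching y values: none (0 points).
  x = 10: rhs = 0, matching y values: 0 (1 points).
  x = 11: rhs = 15, matching y values: none (0 points).
  x = 12: rhs = 4, matching y values: 2, 21 (2 points).
  x = 13: rhs = 19, matching y values: none (0 points).
  x = 14: rhs = 20, matching y values: none (0 points).
  x = 15: rhs = 13, matching y values: 6, 17 (2 points).
  x = 16: rhs = 4, matching y values: 2, 21 (2 points).
  x = 17: rhs = 22, matching y values: none (0 points).
  x = 18: rhs = 4, matching y values: 2, 21 (2 points).
  x = 19: rhs = 2, matching y values: 5, 18 (2 points).
  x = 20: rhs = 22, matching y values: none (0 points).
  x = 21: rhs = 1, matching y values: 1, 22 (2 points).
  x = 22: rhs = 14, matching y values: none (0 points).
Total affine count: 17.
Full point count |E(F_23)| = 17 + 1 = 18.
Hasse bound: |18 − (23+1)| = |-6| = 6 ≤ 2√23 ≈ 9.5917 ✓.


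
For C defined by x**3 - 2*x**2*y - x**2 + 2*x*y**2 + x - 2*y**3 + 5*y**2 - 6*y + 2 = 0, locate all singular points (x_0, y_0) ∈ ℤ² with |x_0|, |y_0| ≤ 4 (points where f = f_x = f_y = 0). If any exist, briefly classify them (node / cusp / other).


Singular points: {(1, 1)}; classification: cusp.

Compute partial derivatives:
  f_x = 3*x**2 - 4*x*y - 2*x + 2*y**2 + 1.
  f_y = -2*x**2 + 4*x*y - 6*y**2 + 10*y - 6.
Scan x_0 ∈ {−4, ..., 4}. For each x_0, f_y(x_0, y) is a polynomial in y; find its integer roots y ∈ {−4, ..., 4}, then test f_x and f at those candidates.
  x = -4: f_y(-4, y) = -6*y**2 - 6*y - 38; no integer root y with |y| ≤ 4.
  x = -3: f_y(-3, y) = -6*y**2 - 2*y - 24; no integer root y with |y| ≤ 4.
  x = -2: f_y(-2, y) = -6*y**2 + 2*y - 14; no integer root y with |y| ≤ 4.
  x = -1: f_y(-1, y) = -6*y**2 + 6*y - 8; no integer root y with |y| ≤ 4.
  x = 0: f_y(0, y) = -6*y**2 + 10*y - 6; no integer root y with |y| ≤ 4.
  x = 1: f_y(1, y) = -6*y**2 + 14*y - 8; vanishes at y ∈ {1}. (1, 1): f_x = 0, f = 0 — SINGULAR.
  x = 2: f_y(2, y) = -6*y**2 + 18*y - 14; no integer root y with |y| ≤ 4.
  x = 3: f_y(3, y) = -6*y**2 + 22*y - 24; no integer root y with |y| ≤ 4.
  x = 4: f_y(4, y) = -6*y**2 + 26*y - 38; no integer root y with |y| ≤ 4.
Only singular point on the grid: (1, 1).
Classify: substitute x = 1 + u, y = 1 + v and expand: f = u**3 - 2*u**2*v + 2*u*v**2 - 2*v**3 + v**2.
No constant or linear terms (consistent with a singular point). Quadratic part: v**2. Cubic part: u**3 - 2*u**2*v + 2*u*v**2 - 2*v**3.
The quadratic part v**2 is a perfect square, so there is a single (double) tangent line v = 0, i.e. y = 1. Restricting the cubic part to that line (v = 0) leaves u**3 ≠ 0, so f is not divisible by v and the branch is v² ≈ -u**3 to lowest order — this is a cusp.
Classification: cusp.


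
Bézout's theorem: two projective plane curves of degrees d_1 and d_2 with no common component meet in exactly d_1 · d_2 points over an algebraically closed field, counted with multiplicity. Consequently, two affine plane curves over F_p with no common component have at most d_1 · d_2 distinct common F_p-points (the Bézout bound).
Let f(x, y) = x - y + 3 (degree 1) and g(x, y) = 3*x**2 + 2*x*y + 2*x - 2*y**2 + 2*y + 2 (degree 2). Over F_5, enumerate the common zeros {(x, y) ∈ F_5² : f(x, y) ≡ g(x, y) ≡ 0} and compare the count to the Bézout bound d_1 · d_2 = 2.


Common zeros: {(0, 3), (4, 2)}; count = 2; Bézout bound = 2.

deg(f) = 1, deg(g) = 2, so Bézout bound = 2.
Scan x ∈ F_5. For each x, list the y ∈ F_5 with f(x, y) ≡ 0 and those with g(x, y) ≡ 0 (mod 5); the common zeros in that column are the intersection.
  x = 0: f ≡ 0 at y ∈ {3}; g ≡ 0 at y ∈ {3}; common: {3}.
  x = 1: f ≡ 0 at y ∈ {4}; g ≡ 0 at y ∈ ∅; common: ∅.
  x = 2: f ≡ 0 at y ∈ {0}; g ≡ 0 at y ∈ {4}; common: ∅.
  x = 3: f ≡ 0 at y ∈ {1}; g ≡ 0 at y ∈ {0, 4}; common: ∅.
  x = 4: f ≡ 0 at y ∈ {2}; g ≡ 0 at y ∈ {2, 3}; common: {2}.
Collecting: common zeros = {(0, 3), (4, 2)}, so the count is 2.
Comparison with the Bézout bound: 2 ≤ 2 = deg(f)·deg(g), as expected for curves with no common component (the bound is attained).


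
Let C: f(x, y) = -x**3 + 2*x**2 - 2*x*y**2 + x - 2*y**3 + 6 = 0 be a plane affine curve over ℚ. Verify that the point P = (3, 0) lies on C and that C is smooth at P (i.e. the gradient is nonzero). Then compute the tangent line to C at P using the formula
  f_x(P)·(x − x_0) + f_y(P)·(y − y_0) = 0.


Tangent line at P: 42 - 14*x = 0.

Step 1: f(3, 0) = 0, so P lies on C.
Step 2: partial derivatives
  f_x(x, y) = -3*x**2 + 4*x - 2*y**2 + 1, f_y(x, y) = -4*x*y - 6*y**2.
  f_x(P) = -14, f_y(P) = 0 (gradient nonzero, so P is smooth).
Step 3: tangent line at P: -14·(x − 3) + 0·(y − 0) = 0.
Expanding: 42 - 14*x = 0.


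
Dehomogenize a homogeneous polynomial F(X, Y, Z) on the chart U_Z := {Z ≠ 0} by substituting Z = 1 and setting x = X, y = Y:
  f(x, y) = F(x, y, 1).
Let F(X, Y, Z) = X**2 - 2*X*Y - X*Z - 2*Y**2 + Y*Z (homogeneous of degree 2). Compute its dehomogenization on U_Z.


f(x, y) = x**2 - 2*x*y - x - 2*y**2 + y

On U_Z we set Z = 1. Each monomial c·X^i·Y^j·Z^k in F becomes c·x^i·y^j·1^k = c·x^i·y^j.
Substituting Z = 1: F(X, Y, 1) = x**2 - 2*x*y - x - 2*y**2 + y.
Note: deg(f) ≤ deg(F) = 2; strict inequality happens when F is divisible by Z (lost terms).


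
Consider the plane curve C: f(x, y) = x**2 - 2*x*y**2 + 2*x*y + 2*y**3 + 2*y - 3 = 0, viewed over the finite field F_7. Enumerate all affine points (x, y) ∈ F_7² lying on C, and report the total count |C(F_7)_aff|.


Affine F_7-points: {(0, 4), (0, 6), (1, 2), (3, 2), (3, 4), (4, 6), (6, 3)}; count = 7.

For each of the 49 pairs (x, y) ∈ F_7², evaluate f(x, y) mod 7. Record the zeros.
  x = 0: [0↦4, 1↦1, 2↦3, 3↦1, 4↦0, 5↦5, 6↦0]  zeros at y ∈ {4, 6}
  x = 1: [0↦5, 1↦2, 2↦0, 3↦4, 4↦5, 5↦1, 6↦4]  zeros at y ∈ {2}
  x = 2: [0↦1, 1↦5, 2↦6, 3↦2, 4↦5, 5↦6, 6↦3]  zeros at y ∈ ∅
  x = 3: [0↦6, 1↦3, 2↦0, 3↦2, 4↦0, 5↦6, 6↦4]  zeros at y ∈ {2, 4}
  x = 4: [0↦6, 1↦3, 2↦3, 3↦4, 4↦4, 5↦1, 6↦0]  zeros at y ∈ {6}
  x = 5: [0↦1, 1↦5, 2↦1, 3↦1, 4↦3, 5↦5, 6↦5]  zeros at y ∈ ∅
  x = 6: [0↦5, 1↦2, 2↦1, 3↦0, 4↦4, 5↦4, 6↦5]  zeros at y ∈ {3}
Collecting zeros: affine points = {(0, 4), (0, 6), (1, 2), (3, 2), (3, 4), (4, 6), (6, 3)}.
Total count |C(F_7)_aff| = 7.


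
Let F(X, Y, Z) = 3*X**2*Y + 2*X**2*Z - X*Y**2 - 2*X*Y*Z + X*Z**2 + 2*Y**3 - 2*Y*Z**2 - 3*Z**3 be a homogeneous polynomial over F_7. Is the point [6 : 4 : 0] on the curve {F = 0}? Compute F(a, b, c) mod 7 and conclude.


F(6,4,0) ≡ 2 (mod 7); P is NOT on the curve.

Evaluate F(6, 4, 0) term-by-term (mod 7).
  3*X**2*Y ↦ 3·36·4·1 = 432
  2*X**2*Z ↦ 2·36·1·0 = 0
  -X*Y**2 ↦ -1·6·16·1 = -96
  -2*X*Y*Z ↦ -2·6·4·0 = 0
  X*Z**2 ↦ 1·6·1·0 = 0
  2*Y**3 ↦ 2·1·64·1 = 128
  -2*Y*Z**2 ↦ -2·1·4·0 = 0
  -3*Z**3 ↦ -3·1·1·0 = 0
Sum: F(6, 4, 0) = (432) + (0) + (-96) + (0) + (0) + (128) + (0) + (0) = 464.
Reducing mod 7: 464 ≡ 2 (mod 7).
Since F(a, b, c) ≡ 2 ≠ 0 (mod 7), P does NOT lie on the curve.


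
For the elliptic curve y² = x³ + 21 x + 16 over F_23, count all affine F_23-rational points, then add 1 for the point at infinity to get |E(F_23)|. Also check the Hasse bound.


Affine points = {(0, 4), (0, 19), (4, 7), (4, 16), (5, 4), (5, 19), (6, 6), (6, 17), (7, 0), (8, 11), (8, 12), (12, 8), (12, 15), (13, 5), (13, 18), (14, 8), (14, 15), (15, 7), (15, 16), (16, 3), (16, 20), (18, 4), (18, 19), (19, 11), (19, 12), (20, 8), (20, 15), (21, 9), (21, 14)}; affine count = 29; |E(F_23)| = 30.

Discriminant check: Δ ∝ 4a³ + 27b² = 4·21³ + 27·16² = 4·9261 + 27·256 ≡ 3 (mod 23). Nonzero ⇒ E is nonsingular.
For each x ∈ F_23, compute rhs = x³ + 21·x + 16 mod 23, then count y ∈ F_23 with y² ≡ rhs.
  x = 0: rhs = 16, matching y values: 4, 19 (2 points).
  x = 1: rhs = 15, matching y values: none (0 points).
  x = 2: rhs = 20, matching y values: none (0 points).
  x = 3: rhs = 14, matching y values: none (0 points).
  x = 4: rhs = 3, matching y values: 7, 16 (2 points).
  x = 5: rhs = 16, matching y values: 4, 19 (2 points).
  x = 6: rhs = 13, matching y values: 6, 17 (2 points).
  x = 7: rhs = 0, matching y values: 0 (1 points).
  x = 8: rhs = 6, matching y values: 11, 12 (2 points).
  x = 9: rhs = 14, matching y values: none (0 points).
  x = 10: rhs = 7, matching y values: none (0 points).
  x = 11: rhs = 14, matching y values: none (0 points).
  x = 12: rhs = 18, matching y values: 8, 15 (2 points).
  x = 13: rhs = 2, matching y values: 5, 18 (2 points).
  x = 14: rhs = 18, matching y values: 8, 15 (2 points).
  x = 15: rhs = 3, matching y values: 7, 16 (2 points).
  x = 16: rhs = 9, matching y values: 3, 20 (2 points).
  x = 17: rhs = 19, matching y values: none (0 points).
  x = 18: rhs = 16, matching y values: 4, 19 (2 points).
  x = 19: rhs = 6, matching y values: 11, 12 (2 points).
  x = 20: rhs = 18, matching y values: 8, 15 (2 points).
  x = 21: rhs = 12, matching y values: 9, 14 (2 points).
  x = 22: rhs = 17, matching y values: none (0 points).
Total affine count: 29.
Full point count |E(F_23)| = 29 + 1 = 30.
Hasse bound: |30 − (23+1)| = |6| = 6 ≤ 2√23 ≈ 9.5917 ✓.


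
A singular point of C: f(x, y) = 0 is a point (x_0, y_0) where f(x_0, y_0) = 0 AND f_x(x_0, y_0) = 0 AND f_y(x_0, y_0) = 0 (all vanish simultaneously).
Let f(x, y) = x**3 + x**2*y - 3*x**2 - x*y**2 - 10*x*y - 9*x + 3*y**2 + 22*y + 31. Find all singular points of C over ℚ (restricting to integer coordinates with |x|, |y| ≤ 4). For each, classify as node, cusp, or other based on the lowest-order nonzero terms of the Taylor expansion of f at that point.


Singular points: {(2, -3)}; classification: cusp.

Compute partial derivatives:
  f_x = 3*x**2 + 2*x*y - 6*x - y**2 - 10*y - 9.
  f_y = x**2 - 2*x*y - 10*x + 6*y + 22.
Scan x_0 ∈ {−4, ..., 4}. For each x_0, f_y(x_0, y) is a polynomial in y; find its integer roots y ∈ {−4, ..., 4}, then test f_x and f at those candidates.
  x = -4: f_y(-4, y) = 14*y + 78; no integer root y with |y| ≤ 4.
  x = -3: f_y(-3, y) = 12*y + 61; no integer root y with |y| ≤ 4.
  x = -2: f_y(-2, y) = 10*y + 46; no integer root y with |y| ≤ 4.
  x = -1: f_y(-1, y) = 8*y + 33; no integer root y with |y| ≤ 4.
  x = 0: f_y(0, y) = 6*y + 22; no integer root y with |y| ≤ 4.
  x = 1: f_y(1, y) = 4*y + 13; no integer root y with |y| ≤ 4.
  x = 2: f_y(2, y) = 2*y + 6; vanishes at y ∈ {-3}. (2, -3): f_x = 0, f = 0 — SINGULAR.
  x = 3: f_y(3, y) = 1; no integer root y with |y| ≤ 4.
  x = 4: f_y(4, y) = -2*y - 2; vanishes at y ∈ {-1}. (4, -1): f_x = 16 ≠ 0.
Only singular point on the grid: (2, -3).
Classify: substitute x = 2 + u, y = -3 + v and expand: f = u**3 + u**2*v - u*v**2 + v**2.
No constant or linear terms (consistent with a singular point). Quadratic part: v**2. Cubic part: u**3 + u**2*v - u*v**2.
The quadratic part v**2 is a perfect square, so there is a single (double) tangent line v = 0, i.e. y = -3. Restricting the cubic part to that line (v = 0) leaves u**3 ≠ 0, so f is not divisible by v and the branch is v² ≈ -u**3 to lowest order — this is a cusp.
Classification: cusp.


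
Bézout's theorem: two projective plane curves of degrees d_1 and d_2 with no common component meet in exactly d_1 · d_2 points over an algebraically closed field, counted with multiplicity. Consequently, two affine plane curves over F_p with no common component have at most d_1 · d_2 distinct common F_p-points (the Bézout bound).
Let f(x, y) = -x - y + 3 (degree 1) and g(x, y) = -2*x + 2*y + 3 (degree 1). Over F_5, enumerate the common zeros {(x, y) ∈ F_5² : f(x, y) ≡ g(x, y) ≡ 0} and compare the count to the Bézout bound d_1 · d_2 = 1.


Common zeros: {(1, 2)}; count = 1; Bézout bound = 1.

deg(f) = 1, deg(g) = 1, so Bézout bound = 1.
Scan x ∈ F_5. For each x, list the y ∈ F_5 with f(x, y) ≡ 0 and those with g(x, y) ≡ 0 (mod 5); the common zeros in that column are the intersection.
  x = 0: f ≡ 0 at y ∈ {3}; g ≡ 0 at y ∈ {1}; common: ∅.
  x = 1: f ≡ 0 at y ∈ {2}; g ≡ 0 at y ∈ {2}; common: {2}.
  x = 2: f ≡ 0 at y ∈ {1}; g ≡ 0 at y ∈ {3}; common: ∅.
  x = 3: f ≡ 0 at y ∈ {0}; g ≡ 0 at y ∈ {4}; common: ∅.
  x = 4: f ≡ 0 at y ∈ {4}; g ≡ 0 at y ∈ {0}; common: ∅.
Collecting: common zeros = {(1, 2)}, so the count is 1.
Comparison with the Bézout bound: 1 ≤ 1 = deg(f)·deg(g), as expected for curves with no common component (the bound is attained).


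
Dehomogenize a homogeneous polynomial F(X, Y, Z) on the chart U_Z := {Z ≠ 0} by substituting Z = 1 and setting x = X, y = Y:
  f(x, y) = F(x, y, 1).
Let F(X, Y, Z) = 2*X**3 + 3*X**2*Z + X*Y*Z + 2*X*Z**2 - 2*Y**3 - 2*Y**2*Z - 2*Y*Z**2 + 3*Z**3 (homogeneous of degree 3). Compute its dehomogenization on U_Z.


f(x, y) = 2*x**3 + 3*x**2 + x*y + 2*x - 2*y**3 - 2*y**2 - 2*y + 3

On U_Z we set Z = 1. Each monomial c·X^i·Y^j·Z^k in F becomes c·x^i·y^j·1^k = c·x^i·y^j.
Substituting Z = 1: F(X, Y, 1) = 2*x**3 + 3*x**2 + x*y + 2*x - 2*y**3 - 2*y**2 - 2*y + 3.
Note: deg(f) ≤ deg(F) = 3; strict inequality happens when F is divisible by Z (lost terms).


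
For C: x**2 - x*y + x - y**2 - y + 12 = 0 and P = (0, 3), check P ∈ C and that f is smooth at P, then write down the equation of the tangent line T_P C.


Tangent line at P: -2*x - 7*y + 21 = 0.

Step 1: f(0, 3) = 0, so P lies on C.
Step 2: partial derivatives
  f_x(x, y) = 2*x - y + 1, f_y(x, y) = -x - 2*y - 1.
  f_x(P) = -2, f_y(P) = -7 (gradient nonzero, so P is smooth).
Step 3: tangent line at P: -2·(x − 0) + -7·(y − 3) = 0.
Expanding: -2*x - 7*y + 21 = 0.


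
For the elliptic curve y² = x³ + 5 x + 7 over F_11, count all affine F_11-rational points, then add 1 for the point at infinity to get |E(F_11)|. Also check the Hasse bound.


Affine points = {(2, 5), (2, 6), (3, 4), (3, 7), (4, 5), (4, 6), (5, 5), (5, 6), (6, 0), (7, 0), (8, 3), (8, 8), (9, 0), (10, 1), (10, 10)}; affine count = 15; |E(F_11)| = 16.

Discriminant check: Δ ∝ 4a³ + 27b² = 4·5³ + 27·7² = 4·125 + 27·49 ≡ 8 (mod 11). Nonzero ⇒ E is nonsingular.
For each x ∈ F_11, compute rhs = x³ + 5·x + 7 mod 11, then count y ∈ F_11 with y² ≡ rhs.
  x = 0: rhs = 7, matching y values: none (0 points).
  x = 1: rhs = 2, matching y values: none (0 points).
  x = 2: rhs = 3, matching y values: 5, 6 (2 points).
  x = 3: rhs = 5, matching y values: 4, 7 (2 points).
  x = 4: rhs = 3, matching y values: 5, 6 (2 points).
  x = 5: rhs = 3, matching y values: 5, 6 (2 points).
  x = 6: rhs = 0, matching y values: 0 (1 points).
  x = 7: rhs = 0, matching y values: 0 (1 points).
  x = 8: rhs = 9, matching y values: 3, 8 (2 points).
  x = 9: rhs = 0, matching y values: 0 (1 points).
  x = 10: rhs = 1, matching y values: 1, 10 (2 points).
Total affine count: 15.
Full point count |E(F_11)| = 15 + 1 = 16.
Hasse bound: |16 − (11+1)| = |4| = 4 ≤ 2√11 ≈ 6.6332 ✓.


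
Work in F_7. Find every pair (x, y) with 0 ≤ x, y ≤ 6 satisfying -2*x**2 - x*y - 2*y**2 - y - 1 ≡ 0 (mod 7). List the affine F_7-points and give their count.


Affine F_7-points: {(0, 5), (1, 1), (1, 5), (2, 1), (3, 2), (3, 3), (6, 3), (6, 4)}; count = 8.

For each of the 49 pairs (x, y) ∈ F_7², evaluate f(x, y) mod 7. Record the zeros.
  x = 0: [0↦6, 1↦3, 2↦3, 3↦6, 4↦5, 5↦0, 6↦5]  zeros at y ∈ {5}
  x = 1: [0↦4, 1↦0, 2↦6, 3↦1, 4↦6, 5↦0, 6↦4]  zeros at y ∈ {1, 5}
  x = 2: [0↦5, 1↦0, 2↦5, 3↦6, 4↦3, 5↦3, 6↦6]  zeros at y ∈ {1}
  x = 3: [0↦2, 1↦3, 2↦0, 3↦0, 4↦3, 5↦2, 6↦4]  zeros at y ∈ {2, 3}
  x = 4: [0↦2, 1↦2, 2↦5, 3↦4, 4↦6, 5↦4, 6↦5]  zeros at y ∈ ∅
  x = 5: [0↦5, 1↦4, 2↦6, 3↦4, 4↦5, 5↦2, 6↦2]  zeros at y ∈ ∅
  x = 6: [0↦4, 1↦2, 2↦3, 3↦0, 4↦0, 5↦3, 6↦2]  zeros at y ∈ {3, 4}
Collecting zeros: affine points = {(0, 5), (1, 1), (1, 5), (2, 1), (3, 2), (3, 3), (6, 3), (6, 4)}.
Total count |C(F_7)_aff| = 8.


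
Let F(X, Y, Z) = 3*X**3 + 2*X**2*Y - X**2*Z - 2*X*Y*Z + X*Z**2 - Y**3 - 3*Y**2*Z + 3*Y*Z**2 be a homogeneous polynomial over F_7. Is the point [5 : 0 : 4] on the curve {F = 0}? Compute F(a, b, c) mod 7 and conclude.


F(5,0,4) ≡ 5 (mod 7); P is NOT on the curve.

Evaluate F(5, 0, 4) term-by-term (mod 7).
  3*X**3 ↦ 3·125·1·1 = 375
  2*X**2*Y ↦ 2·25·0·1 = 0
  -X**2*Z ↦ -1·25·1·4 = -100
  -2*X*Y*Z ↦ -2·5·0·4 = 0
  X*Z**2 ↦ 1·5·1·16 = 80
  -Y**3 ↦ -1·1·0·1 = 0
  -3*Y**2*Z ↦ -3·1·0·4 = 0
  3*Y*Z**2 ↦ 3·1·0·16 = 0
Sum: F(5, 0, 4) = (375) + (0) + (-100) + (0) + (80) + (0) + (0) + (0) = 355.
Reducing mod 7: 355 ≡ 5 (mod 7).
Since F(a, b, c) ≡ 5 ≠ 0 (mod 7), P does NOT lie on the curve.


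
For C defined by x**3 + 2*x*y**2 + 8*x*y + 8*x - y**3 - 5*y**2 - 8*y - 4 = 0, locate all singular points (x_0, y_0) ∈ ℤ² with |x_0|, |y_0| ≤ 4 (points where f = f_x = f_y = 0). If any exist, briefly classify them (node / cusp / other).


Singular points: {(0, -2)}; classification: cusp.

Compute partial derivatives:
  f_x = 3*x**2 + 2*y**2 + 8*y + 8.
  f_y = 4*x*y + 8*x - 3*y**2 - 10*y - 8.
Scan x_0 ∈ {−4, ..., 4}. For each x_0, f_y(x_0, y) is a polynomial in y; find its integer roots y ∈ {−4, ..., 4}, then test f_x and f at those candidates.
  x = -4: f_y(-4, y) = -3*y**2 - 26*y - 40; vanishes at y ∈ {-2}. (-4, -2): f_x = 48 ≠ 0.
  x = -3: f_y(-3, y) = -3*y**2 - 22*y - 32; vanishes at y ∈ {-2}. (-3, -2): f_x = 27 ≠ 0.
  x = -2: f_y(-2, y) = -3*y**2 - 18*y - 24; vanishes at y ∈ {-4, -2}. (-2, -4): f_x = 20 ≠ 0; (-2, -2): f_x = 12 ≠ 0.
  x = -1: f_y(-1, y) = -3*y**2 - 14*y - 16; vanishes at y ∈ {-2}. (-1, -2): f_x = 3 ≠ 0.
  x = 0: f_y(0, y) = -3*y**2 - 10*y - 8; vanishes at y ∈ {-2}. (0, -2): f_x = 0, f = 0 — SINGULAR.
  x = 1: f_y(1, y) = -3*y**2 - 6*y; vanishes at y ∈ {-2, 0}. (1, -2): f_x = 3 ≠ 0; (1, 0): f_x = 11 ≠ 0.
  x = 2: f_y(2, y) = -3*y**2 - 2*y + 8; vanishes at y ∈ {-2}. (2, -2): f_x = 12 ≠ 0.
  x = 3: f_y(3, y) = -3*y**2 + 2*y + 16; vanishes at y ∈ {-2}. (3, -2): f_x = 27 ≠ 0.
  x = 4: f_y(4, y) = -3*y**2 + 6*y + 24; vanishes at y ∈ {-2, 4}. (4, -2): f_x = 48 ≠ 0; (4, 4): f_x = 120 ≠ 0.
Only singular point on the grid: (0, -2).
Classify: substitute x = 0 + u, y = -2 + v and expand: f = u**3 + 2*u*v**2 - v**3 + v**2.
No constant or linear terms (consistent with a singular point). Quadratic part: v**2. Cubic part: u**3 + 2*u*v**2 - v**3.
The quadratic part v**2 is a perfect square, so there is a single (double) tangent line v = 0, i.e. y = -2. Restricting the cubic part to that line (v = 0) leaves u**3 ≠ 0, so f is not divisible by v and the branch is v² ≈ -u**3 to lowest order — this is a cusp.
Classification: cusp.


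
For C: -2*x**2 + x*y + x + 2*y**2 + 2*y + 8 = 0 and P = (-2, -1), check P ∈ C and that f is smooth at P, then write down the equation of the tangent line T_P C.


Tangent line at P: 8*x - 4*y + 12 = 0.

Step 1: f(-2, -1) = 0, so P lies on C.
Step 2: partial derivatives
  f_x(x, y) = -4*x + y + 1, f_y(x, y) = x + 4*y + 2.
  f_x(P) = 8, f_y(P) = -4 (gradient nonzero, so P is smooth).
Step 3: tangent line at P: 8·(x − -2) + -4·(y − -1) = 0.
Expanding: 8*x - 4*y + 12 = 0.


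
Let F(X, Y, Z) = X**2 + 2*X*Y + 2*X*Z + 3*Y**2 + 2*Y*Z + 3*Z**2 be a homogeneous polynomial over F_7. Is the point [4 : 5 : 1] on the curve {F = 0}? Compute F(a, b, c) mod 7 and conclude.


F(4,5,1) ≡ 5 (mod 7); P is NOT on the curve.

Evaluate F(4, 5, 1) term-by-term (mod 7).
  X**2 ↦ 1·16·1·1 = 16
  2*X*Y ↦ 2·4·5·1 = 40
  2*X*Z ↦ 2·4·1·1 = 8
  3*Y**2 ↦ 3·1·25·1 = 75
  2*Y*Z ↦ 2·1·5·1 = 10
  3*Z**2 ↦ 3·1·1·1 = 3
Sum: F(4, 5, 1) = (16) + (40) + (8) + (75) + (10) + (3) = 152.
Reducing mod 7: 152 ≡ 5 (mod 7).
Since F(a, b, c) ≡ 5 ≠ 0 (mod 7), P does NOT lie on the curve.


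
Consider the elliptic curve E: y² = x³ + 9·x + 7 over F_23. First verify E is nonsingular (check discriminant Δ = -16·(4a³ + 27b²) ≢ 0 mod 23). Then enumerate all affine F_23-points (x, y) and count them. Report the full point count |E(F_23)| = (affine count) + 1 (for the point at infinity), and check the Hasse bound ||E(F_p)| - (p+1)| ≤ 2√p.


Affine points = {(5, 4), (5, 19), (6, 1), (6, 22), (8, 4), (8, 19), (9, 9), (9, 14), (10, 4), (10, 19), (12, 7), (12, 16), (14, 5), (14, 18), (17, 6), (17, 17), (21, 2), (21, 21)}; affine count = 18; |E(F_23)| = 19.

Discriminant check: Δ ∝ 4a³ + 27b² = 4·9³ + 27·7² = 4·729 + 27·49 ≡ 7 (mod 23). Nonzero ⇒ E is nonsingular.
For each x ∈ F_23, compute rhs = x³ + 9·x + 7 mod 23, then count y ∈ F_23 with y² ≡ rhs.
  x = 0: rhs = 7, matching y values: none (0 points).
  x = 1: rhs = 17, matching y values: none (0 points).
  x = 2: rhs = 10, matching y values: none (0 points).
  x = 3: rhs = 15, matching y values: none (0 points).
  x = 4: rhs = 15, matching y values: none (0 points).
  x = 5: rhs = 16, matching y values: 4, 19 (2 points).
  x = 6: rhs = 1, matching y values: 1, 22 (2 points).
  x = 7: rhs = 22, matching y values: none (0 points).
  x = 8: rhs = 16, matching y values: 4, 19 (2 points).
  x = 9: rhs = 12, matching y values: 9, 14 (2 points).
  x = 10: rhs = 16, matching y values: 4, 19 (2 points).
  x = 11: rhs = 11, matching y values: none (0 points).
  x = 12: rhs = 3, matching y values: 7, 16 (2 points).
  x = 13: rhs = 21, matching y values: none (0 points).
  x = 14: rhs = 2, matching y values: 5, 18 (2 points).
  x = 15: rhs = 21, matching y values: none (0 points).
  x = 16: rhs = 15, matching y values: none (0 points).
  x = 17: rhs = 13, matching y values: 6, 17 (2 points).
  x = 18: rhs = 21, matching y values: none (0 points).
  x = 19: rhs = 22, matching y values: none (0 points).
  x = 20: rhs = 22, matching y values: none (0 points).
  x = 21: rhs = 4, matching y values: 2, 21 (2 points).
  x = 22: rhs = 20, matching y values: none (0 points).
Total affine count: 18.
Full point count |E(F_23)| = 18 + 1 = 19.
Hasse bound: |19 − (23+1)| = |-5| = 5 ≤ 2√23 ≈ 9.5917 ✓.


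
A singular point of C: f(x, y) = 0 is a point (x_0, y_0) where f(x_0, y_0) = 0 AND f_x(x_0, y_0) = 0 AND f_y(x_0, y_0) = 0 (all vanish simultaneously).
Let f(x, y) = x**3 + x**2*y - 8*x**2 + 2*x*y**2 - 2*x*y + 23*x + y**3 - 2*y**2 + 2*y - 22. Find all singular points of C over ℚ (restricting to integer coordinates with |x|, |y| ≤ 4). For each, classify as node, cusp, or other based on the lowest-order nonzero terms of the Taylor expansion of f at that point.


Singular points: {(3, -1)}; classification: cusp.

Compute partial derivatives:
  f_x = 3*x**2 + 2*x*y - 16*x + 2*y**2 - 2*y + 23.
  f_y = x**2 + 4*x*y - 2*x + 3*y**2 - 4*y + 2.
Scan x_0 ∈ {−4, ..., 4}. For each x_0, f_y(x_0, y) is a polynomial in y; find its integer roots y ∈ {−4, ..., 4}, then test f_x and f at those candidates.
  x = -4: f_y(-4, y) = 3*y**2 - 20*y + 26; no integer root y with |y| ≤ 4.
  x = -3: f_y(-3, y) = 3*y**2 - 16*y + 17; no integer root y with |y| ≤ 4.
  x = -2: f_y(-2, y) = 3*y**2 - 12*y + 10; no integer root y with |y| ≤ 4.
  x = -1: f_y(-1, y) = 3*y**2 - 8*y + 5; vanishes at y ∈ {1}. (-1, 1): f_x = 40 ≠ 0.
  x = 0: f_y(0, y) = 3*y**2 - 4*y + 2; no integer root y with |y| ≤ 4.
  x = 1: f_y(1, y) = 3*y**2 + 1; no integer root y with |y| ≤ 4.
  x = 2: f_y(2, y) = 3*y**2 + 4*y + 2; no integer root y with |y| ≤ 4.
  x = 3: f_y(3, y) = 3*y**2 + 8*y + 5; vanishes at y ∈ {-1}. (3, -1): f_x = 0, f = 0 — SINGULAR.
  x = 4: f_y(4, y) = 3*y**2 + 12*y + 10; no integer root y with |y| ≤ 4.
Only singular point on the grid: (3, -1).
Classify: substitute x = 3 + u, y = -1 + v and expand: f = u**3 + u**2*v + 2*u*v**2 + v**3 + v**2.
No constant or linear terms (consistent with a singular point). Quadratic part: v**2. Cubic part: u**3 + u**2*v + 2*u*v**2 + v**3.
The quadratic part v**2 is a perfect square, so there is a single (double) tangent line v = 0, i.e. y = -1. Restricting the cubic part to that line (v = 0) leaves u**3 ≠ 0, so f is not divisible by v and the branch is v² ≈ -u**3 to lowest order — this is a cusp.
Classification: cusp.


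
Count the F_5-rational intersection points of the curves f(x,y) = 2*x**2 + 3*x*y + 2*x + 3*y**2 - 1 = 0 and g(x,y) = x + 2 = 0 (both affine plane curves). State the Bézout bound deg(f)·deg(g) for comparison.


Common zeros: {(3, 1)}; count = 1; Bézout bound = 2.

deg(f) = 2, deg(g) = 1, so Bézout bound = 2.
Scan x ∈ F_5. For each x, list the y ∈ F_5 with f(x, y) ≡ 0 and those with g(x, y) ≡ 0 (mod 5); the common zeros in that column are the intersection.
  x = 0: f ≡ 0 at y ∈ ∅; g ≡ 0 at y ∈ ∅; common: ∅.
  x = 1: f ≡ 0 at y ∈ ∅; g ≡ 0 at y ∈ ∅; common: ∅.
  x = 2: f ≡ 0 at y ∈ {1, 2}; g ≡ 0 at y ∈ ∅; common: ∅.
  x = 3: f ≡ 0 at y ∈ {1}; g ≡ 0 at y ∈ {0, 1, 2, 3, 4}; common: {1}.
  x = 4: f ≡ 0 at y ∈ {2, 4}; g ≡ 0 at y ∈ ∅; common: ∅.
Collecting: common zeros = {(3, 1)}, so the count is 1.
Comparison with the Bézout bound: 1 ≤ 2 = deg(f)·deg(g), as expected for curves with no common component (the affine F_5-count falls short of the bound because intersections may lie at infinity, over extension fields, or carry multiplicity).


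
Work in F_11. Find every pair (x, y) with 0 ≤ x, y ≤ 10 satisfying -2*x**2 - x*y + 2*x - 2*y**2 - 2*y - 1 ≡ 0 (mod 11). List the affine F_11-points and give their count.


Affine F_11-points: {(1, 5), (1, 10), (2, 1), (2, 8), (3, 5), (3, 9), (4, 1), (4, 7), (6, 8), (6, 10), (10, 7), (10, 9)}; count = 12.

For each of the 121 pairs (x, y) ∈ F_11², evaluate f(x, y) mod 11. Record the zeros.
  x = 0: [0↦10, 1↦6, 2↦9, 3↦8, 4↦3, 5↦5, 6↦3, 7↦8, 8↦9, 9↦6, 10↦10]  zeros at y ∈ ∅
  x = 1: [0↦10, 1↦5, 2↦7, 3↦5, 4↦10, 5↦0, 6↦8, 7↦1, 8↦1, 9↦8, 10↦0]  zeros at y ∈ {5, 10}
  x = 2: [0↦6, 1↦0, 2↦1, 3↦9, 4↦2, 5↦2, 6↦9, 7↦1, 8↦0, 9↦6, 10↦8]  zeros at y ∈ {1, 8}
  x = 3: [0↦9, 1↦2, 2↦2, 3↦9, 4↦1, 5↦0, 6↦6, 7↦8, 8↦6, 9↦0, 10↦1]  zeros at y ∈ {5, 9}
  x = 4: [0↦8, 1↦0, 2↦10, 3↦5, 4↦7, 5↦5, 6↦10, 7↦0, 8↦8, 9↦1, 10↦1]  zeros at y ∈ {1, 7}
  x = 5: [0↦3, 1↦5, 2↦3, 3↦8, 4↦9, 5↦6, 6↦10, 7↦10, 8↦6, 9↦9, 10↦8]  zeros at y ∈ ∅
  x = 6: [0↦5, 1↦6, 2↦3, 3↦7, 4↦7, 5↦3, 6↦6, 7↦5, 8↦0, 9↦2, 10↦0]  zeros at y ∈ {8, 10}
  x = 7: [0↦3, 1↦3, 2↦10, 3↦2, 4↦1, 5↦7, 6↦9, 7↦7, 8↦1, 9↦2, 10↦10]  zeros at y ∈ ∅
  x = 8: [0↦8, 1↦7, 2↦2, 3↦4, 4↦2, 5↦7, 6↦8, 7↦5, 8↦9, 9↦9, 10↦5]  zeros at y ∈ ∅
  x = 9: [0↦9, 1↦7, 2↦1, 3↦2, 4↦10, 5↦3, 6↦3, 7↦10, 8↦2, 9↦1, 10↦7]  zeros at y ∈ ∅
  x = 10: [0↦6, 1↦3, 2↦7, 3↦7, 4↦3, 5↦6, 6↦5, 7↦0, 8↦2, 9↦0, 10↦5]  zeros at y ∈ {7, 9}
Collecting zeros: affine points = {(1, 5), (1, 10), (2, 1), (2, 8), (3, 5), (3, 9), (4, 1), (4, 7), (6, 8), (6, 10), (10, 7), (10, 9)}.
Total count |C(F_11)_aff| = 12.


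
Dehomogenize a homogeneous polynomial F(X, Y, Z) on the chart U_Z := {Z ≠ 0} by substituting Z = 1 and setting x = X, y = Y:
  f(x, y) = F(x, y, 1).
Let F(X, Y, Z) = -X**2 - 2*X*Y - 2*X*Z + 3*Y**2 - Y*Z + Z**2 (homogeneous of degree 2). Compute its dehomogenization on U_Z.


f(x, y) = -x**2 - 2*x*y - 2*x + 3*y**2 - y + 1

On U_Z we set Z = 1. Each monomial c·X^i·Y^j·Z^k in F becomes c·x^i·y^j·1^k = c·x^i·y^j.
Substituting Z = 1: F(X, Y, 1) = -x**2 - 2*x*y - 2*x + 3*y**2 - y + 1.
Note: deg(f) ≤ deg(F) = 2; strict inequality happens when F is divisible by Z (lost terms).


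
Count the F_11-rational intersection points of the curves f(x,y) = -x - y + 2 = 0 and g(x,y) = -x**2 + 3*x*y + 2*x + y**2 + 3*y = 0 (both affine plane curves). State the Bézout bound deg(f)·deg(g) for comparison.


Common zeros: {(2, 0)}; count = 1; Bézout bound = 2.

deg(f) = 1, deg(g) = 2, so Bézout bound = 2.
Scan x ∈ F_11. For each x, list the y ∈ F_11 with f(x, y) ≡ 0 and those with g(x, y) ≡ 0 (mod 11); the common zeros in that column are the intersection.
  x = 0: f ≡ 0 at y ∈ {2}; g ≡ 0 at y ∈ {0, 8}; common: ∅.
  x = 1: f ≡ 0 at y ∈ {1}; g ≡ 0 at y ∈ ∅; common: ∅.
  x = 2: f ≡ 0 at y ∈ {0}; g ≡ 0 at y ∈ {0, 2}; common: {0}.
  x = 3: f ≡ 0 at y ∈ {10}; g ≡ 0 at y ∈ ∅; common: ∅.
  x = 4: f ≡ 0 at y ∈ {9}; g ≡ 0 at y ∈ {8, 10}; common: ∅.
  x = 5: f ≡ 0 at y ∈ {8}; g ≡ 0 at y ∈ ∅; common: ∅.
  x = 6: f ≡ 0 at y ∈ {7}; g ≡ 0 at y ∈ {2, 10}; common: ∅.
  x = 7: f ≡ 0 at y ∈ {6}; g ≡ 0 at y ∈ {4, 5}; common: ∅.
  x = 8: f ≡ 0 at y ∈ {5}; g ≡ 0 at y ∈ ∅; common: ∅.
  x = 9: f ≡ 0 at y ∈ {4}; g ≡ 0 at y ∈ ∅; common: ∅.
  x = 10: f ≡ 0 at y ∈ {3}; g ≡ 0 at y ∈ {5, 6}; common: ∅.
Collecting: common zeros = {(2, 0)}, so the count is 1.
Comparison with the Bézout bound: 1 ≤ 2 = deg(f)·deg(g), as expected for curves with no common component (the affine F_11-count falls short of the bound because intersections may lie at infinity, over extension fields, or carry multiplicity).


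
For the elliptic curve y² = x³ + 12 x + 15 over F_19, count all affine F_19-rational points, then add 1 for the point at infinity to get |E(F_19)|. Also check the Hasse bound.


Affine points = {(1, 3), (1, 16), (2, 3), (2, 16), (7, 9), (7, 10), (9, 4), (9, 15), (12, 5), (12, 14), (14, 1), (14, 18), (15, 6), (15, 13), (16, 3), (16, 16)}; affine count = 16; |E(F_19)| = 17.

Discriminant check: Δ ∝ 4a³ + 27b² = 4·12³ + 27·15² = 4·1728 + 27·225 ≡ 10 (mod 19). Nonzero ⇒ E is nonsingular.
For each x ∈ F_19, compute rhs = x³ + 12·x + 15 mod 19, then count y ∈ F_19 with y² ≡ rhs.
  x = 0: rhs = 15, matching y values: none (0 points).
  x = 1: rhs = 9, matching y values: 3, 16 (2 points).
  x = 2: rhs = 9, matching y values: 3, 16 (2 points).
  x = 3: rhs = 2, matching y values: none (0 points).
  x = 4: rhs = 13, matching y values: none (0 points).
  x = 5: rhs = 10, matching y values: none (0 points).
  x = 6: rhs = 18, matching y values: none (0 points).
  x = 7: rhs = 5, matching y values: 9, 10 (2 points).
  x = 8: rhs = 15, matching y values: none (0 points).
  x = 9: rhs = 16, matching y values: 4, 15 (2 points).
  x = 10: rhs = 14, matching y values: none (0 points).
  x = 11: rhs = 15, matching y values: none (0 points).
  x = 12: rhs = 6, matching y values: 5, 14 (2 points).
  x = 13: rhs = 12, matching y values: none (0 points).
  x = 14: rhs = 1, matching y values: 1, 18 (2 points).
  x = 15: rhs = 17, matching y values: 6, 13 (2 points).
  x = 16: rhs = 9, matching y values: 3, 16 (2 points).
  x = 17: rhs = 2, matching y values: none (0 points).
  x = 18: rhs = 2, matching y values: none (0 points).
Total affine count: 16.
Full point count |E(F_19)| = 16 + 1 = 17.
Hasse bound: |17 − (19+1)| = |-3| = 3 ≤ 2√19 ≈ 8.7178 ✓.


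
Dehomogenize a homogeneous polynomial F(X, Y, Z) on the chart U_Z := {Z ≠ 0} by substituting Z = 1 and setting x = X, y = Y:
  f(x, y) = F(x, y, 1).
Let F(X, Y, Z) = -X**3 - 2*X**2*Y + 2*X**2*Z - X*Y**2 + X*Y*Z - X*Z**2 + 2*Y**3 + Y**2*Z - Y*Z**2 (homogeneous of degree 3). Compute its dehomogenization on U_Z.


f(x, y) = -x**3 - 2*x**2*y + 2*x**2 - x*y**2 + x*y - x + 2*y**3 + y**2 - y

On U_Z we set Z = 1. Each monomial c·X^i·Y^j·Z^k in F becomes c·x^i·y^j·1^k = c·x^i·y^j.
Substituting Z = 1: F(X, Y, 1) = -x**3 - 2*x**2*y + 2*x**2 - x*y**2 + x*y - x + 2*y**3 + y**2 - y.
Note: deg(f) ≤ deg(F) = 3; strict inequality happens when F is divisible by Z (lost terms).


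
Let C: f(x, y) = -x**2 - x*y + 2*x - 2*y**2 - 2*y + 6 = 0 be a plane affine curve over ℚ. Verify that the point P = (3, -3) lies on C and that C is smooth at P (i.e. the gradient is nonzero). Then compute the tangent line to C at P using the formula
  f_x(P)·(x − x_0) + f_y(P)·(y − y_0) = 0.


Tangent line at P: -x + 7*y + 24 = 0.

Step 1: f(3, -3) = 0, so P lies on C.
Step 2: partial derivatives
  f_x(x, y) = -2*x - y + 2, f_y(x, y) = -x - 4*y - 2.
  f_x(P) = -1, f_y(P) = 7 (gradient nonzero, so P is smooth).
Step 3: tangent line at P: -1·(x − 3) + 7·(y − -3) = 0.
Expanding: -x + 7*y + 24 = 0.


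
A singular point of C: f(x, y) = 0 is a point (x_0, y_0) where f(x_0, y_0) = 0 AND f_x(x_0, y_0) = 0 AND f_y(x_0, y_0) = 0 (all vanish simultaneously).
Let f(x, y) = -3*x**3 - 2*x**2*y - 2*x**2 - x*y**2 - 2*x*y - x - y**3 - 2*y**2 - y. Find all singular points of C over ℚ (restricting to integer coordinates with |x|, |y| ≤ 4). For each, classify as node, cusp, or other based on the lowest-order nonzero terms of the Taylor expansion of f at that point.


Singular points: {(0, -1)}; classification: cusp.

Compute partial derivatives:
  f_x = -9*x**2 - 4*x*y - 4*x - y**2 - 2*y - 1.
  f_y = -2*x**2 - 2*x*y - 2*x - 3*y**2 - 4*y - 1.
Scan x_0 ∈ {−4, ..., 4}. For each x_0, f_y(x_0, y) is a polynomial in y; find its integer roots y ∈ {−4, ..., 4}, then test f_x and f at those candidates.
  x = -4: f_y(-4, y) = -3*y**2 + 4*y - 25; no integer root y with |y| ≤ 4.
  x = -3: f_y(-3, y) = -3*y**2 + 2*y - 13; no integer root y with |y| ≤ 4.
  x = -2: f_y(-2, y) = -3*y**2 - 5; no integer root y with |y| ≤ 4.
  x = -1: f_y(-1, y) = -3*y**2 - 2*y - 1; no integer root y with |y| ≤ 4.
  x = 0: f_y(0, y) = -3*y**2 - 4*y - 1; vanishes at y ∈ {-1}. (0, -1): f_x = 0, f = 0 — SINGULAR.
  x = 1: f_y(1, y) = -3*y**2 - 6*y - 5; no integer root y with |y| ≤ 4.
  x = 2: f_y(2, y) = -3*y**2 - 8*y - 13; no integer root y with |y| ≤ 4.
  x = 3: f_y(3, y) = -3*y**2 - 10*y - 25; no integer root y with |y| ≤ 4.
  x = 4: f_y(4, y) = -3*y**2 - 12*y - 41; no integer root y with |y| ≤ 4.
Only singular point on the grid: (0, -1).
Classify: substitute x = 0 + u, y = -1 + v and expand: f = -3*u**3 - 2*u**2*v - u*v**2 - v**3 + v**2.
No constant or linear terms (consistent with a singular point). Quadratic part: v**2. Cubic part: -3*u**3 - 2*u**2*v - u*v**2 - v**3.
The quadratic part v**2 is a perfect square, so there is a single (double) tangent line v = 0, i.e. y = -1. Restricting the cubic part to that line (v = 0) leaves -3*u**3 ≠ 0, so f is not divisible by v and the branch is v² ≈ 3*u**3 to lowest order — this is a cusp.
Classification: cusp.


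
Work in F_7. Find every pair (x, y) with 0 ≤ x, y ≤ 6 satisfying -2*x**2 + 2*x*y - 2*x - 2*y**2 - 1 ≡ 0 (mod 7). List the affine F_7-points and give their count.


Affine F_7-points: {(3, 1), (3, 2), (4, 1), (4, 3), (5, 2), (5, 3)}; count = 6.

For each of the 49 pairs (x, y) ∈ F_7², evaluate f(x, y) mod 7. Record the zeros.
  x = 0: [0↦6, 1↦4, 2↦5, 3↦2, 4↦2, 5↦5, 6↦4]  zeros at y ∈ ∅
  x = 1: [0↦2, 1↦2, 2↦5, 3↦4, 4↦6, 5↦4, 6↦5]  zeros at y ∈ ∅
  x = 2: [0↦1, 1↦3, 2↦1, 3↦2, 4↦6, 5↦6, 6↦2]  zeros at y ∈ ∅
  x = 3: [0↦3, 1↦0, 2↦0, 3↦3, 4↦2, 5↦4, 6↦2]  zeros at y ∈ {1, 2}
  x = 4: [0↦1, 1↦0, 2↦2, 3↦0, 4↦1, 5↦5, 6↦5]  zeros at y ∈ {1, 3}
  x = 5: [0↦2, 1↦3, 2↦0, 3↦0, 4↦3, 5↦2, 6↦4]  zeros at y ∈ {2, 3}
  x = 6: [0↦6, 1↦2, 2↦1, 3↦3, 4↦1, 5↦2, 6↦6]  zeros at y ∈ ∅
Collecting zeros: affine points = {(3, 1), (3, 2), (4, 1), (4, 3), (5, 2), (5, 3)}.
Total count |C(F_7)_aff| = 6.


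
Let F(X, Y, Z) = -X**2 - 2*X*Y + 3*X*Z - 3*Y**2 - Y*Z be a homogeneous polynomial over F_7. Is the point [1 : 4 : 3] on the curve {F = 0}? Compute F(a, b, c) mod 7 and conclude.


F(1,4,3) ≡ 3 (mod 7); P is NOT on the curve.

Evaluate F(1, 4, 3) term-by-term (mod 7).
  -X**2 ↦ -1·1·1·1 = -1
  -2*X*Y ↦ -2·1·4·1 = -8
  3*X*Z ↦ 3·1·1·3 = 9
  -3*Y**2 ↦ -3·1·16·1 = -48
  -Y*Z ↦ -1·1·4·3 = -12
Sum: F(1, 4, 3) = (-1) + (-8) + (9) + (-48) + (-12) = -60.
Reducing mod 7: -60 ≡ 3 (mod 7).
Since F(a, b, c) ≡ 3 ≠ 0 (mod 7), P does NOT lie on the curve.
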